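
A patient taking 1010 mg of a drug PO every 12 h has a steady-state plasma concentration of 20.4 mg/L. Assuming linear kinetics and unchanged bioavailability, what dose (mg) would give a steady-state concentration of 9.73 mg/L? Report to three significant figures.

482 mg

With linear kinetics, Css is proportional to dose rate (D/τ) at fixed clearance.
D₂ = D₁ × (Css,target / Css,current) = 1010 × 9.73/20.4 = 481.7 mg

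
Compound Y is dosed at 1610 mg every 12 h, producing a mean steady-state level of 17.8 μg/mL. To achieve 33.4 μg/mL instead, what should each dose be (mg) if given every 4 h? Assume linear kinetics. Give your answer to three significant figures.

With linear kinetics, Css is proportional to dose rate (D/τ) at fixed clearance.
D₂ = D₁ × (Css,target / Css,current) × (τ₂/τ₁) = 1610 × (33.4/17.8) × (4/12) = 1007 mg

1010 mg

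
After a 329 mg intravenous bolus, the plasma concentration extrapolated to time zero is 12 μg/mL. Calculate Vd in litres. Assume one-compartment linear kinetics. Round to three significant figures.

27.4 L

Immediately after an IV bolus, C₀ = Dose / Vd, so Vd = Dose / C₀.
Vd = 329 / 12 = 27.42 L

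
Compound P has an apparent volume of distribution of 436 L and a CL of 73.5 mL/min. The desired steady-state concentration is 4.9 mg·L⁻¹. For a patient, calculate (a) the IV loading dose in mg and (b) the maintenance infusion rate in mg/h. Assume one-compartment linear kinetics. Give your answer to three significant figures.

(a) 2140 mg; (b) 21.6 mg/h

Loading dose = Vd × C = 436.0 × 4.9 = 2136 mg
CL = 73.5 mL/min = 73.5 × 0.06 = 4.410 L/h
Infusion rate = 4.410 L/h × 4.9 mg/L = 21.61 mg/h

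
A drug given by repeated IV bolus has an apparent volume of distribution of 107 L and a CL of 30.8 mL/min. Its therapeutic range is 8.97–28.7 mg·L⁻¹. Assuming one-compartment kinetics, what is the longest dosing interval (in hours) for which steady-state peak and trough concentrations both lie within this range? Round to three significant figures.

67.3 h

Convert clearance: 30.8 mL/min × 60 min/h ÷ 1000 mL/L = 1.848 L/h
k = CL / Vd = 1.848 / 107.0 = 0.01727 h⁻¹
Between IV bolus doses, concentration decays as C = C₀·e^(−kτ), so C_peak/C_trough = e^(kτ).
τ_max = ln(C_peak/C_trough) / k = ln(28.7/8.97) / 0.01727 = 1.163 / 0.01727 = 67.34 h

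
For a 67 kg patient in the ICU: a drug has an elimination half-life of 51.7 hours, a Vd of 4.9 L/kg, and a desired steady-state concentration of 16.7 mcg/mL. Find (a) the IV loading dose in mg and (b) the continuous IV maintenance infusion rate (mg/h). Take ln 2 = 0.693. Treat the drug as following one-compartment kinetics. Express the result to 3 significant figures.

Vd(total) = 67 kg × 4.9 L/kg = 328.3 L
LD = Vd × C = 328.3 × 16.7 = 5483 mg
CL = 0.693 × Vd / t½ = 0.693 × 328.3 / 51.7 = 4.401 L/h
Infusion rate = CL × Css = 4.401 × 16.7 = 73.50 mg/h

(a) 5480 mg; (b) 73.5 mg/h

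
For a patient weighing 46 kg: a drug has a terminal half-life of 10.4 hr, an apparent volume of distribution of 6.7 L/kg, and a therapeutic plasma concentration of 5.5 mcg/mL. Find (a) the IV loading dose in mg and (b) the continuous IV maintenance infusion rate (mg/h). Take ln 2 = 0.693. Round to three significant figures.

Vd = 6.7 L/kg × 46 kg = 308.2 L
LD = Vd × C = 308.2 × 5.5 = 1695 mg
CL = 0.693 × Vd / t½ = 0.693 × 308.2 / 10.4 = 20.54 L/h
Infusion rate = CL × Css = 20.54 × 5.5 = 113.0 mg/h

(a) 1700 mg; (b) 113 mg/h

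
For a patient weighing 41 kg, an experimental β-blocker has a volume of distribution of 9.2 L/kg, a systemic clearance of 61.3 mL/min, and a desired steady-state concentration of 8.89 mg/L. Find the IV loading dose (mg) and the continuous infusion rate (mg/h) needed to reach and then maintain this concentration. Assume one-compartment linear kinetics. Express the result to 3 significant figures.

(a) 3350 mg; (b) 32.7 mg/h

Vd(total) = 41 kg × 9.2 L/kg = 377.2 L
LD = Vd · C_target = 377.2 × 8.89 = 3353 mg
Convert clearance: 61.3 mL/min × 60 min/h ÷ 1000 mL/L = 3.678 L/h
Maintenance: replace elimination → rate = CL × Css = 3.678 × 8.89 = 32.70 mg/h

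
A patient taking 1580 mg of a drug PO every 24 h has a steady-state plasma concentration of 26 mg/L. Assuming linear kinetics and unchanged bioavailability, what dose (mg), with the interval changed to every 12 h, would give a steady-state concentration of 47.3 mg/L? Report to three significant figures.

1440 mg

With linear kinetics, Css is proportional to dose rate (D/τ) at fixed clearance.
D₂ = D₁ × (Css,target / Css,current) × (τ₂/τ₁) = 1580 × (47.3/26) × (12/24) = 1437 mg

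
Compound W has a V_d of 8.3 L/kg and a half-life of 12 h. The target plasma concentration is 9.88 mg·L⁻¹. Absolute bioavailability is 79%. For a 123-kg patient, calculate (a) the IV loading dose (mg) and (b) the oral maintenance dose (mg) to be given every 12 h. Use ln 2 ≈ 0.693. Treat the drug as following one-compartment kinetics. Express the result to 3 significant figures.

Total Vd = 8.3 × 123 = 1021 L
LD = Vd × C = 1021 × 9.88 = 10090 mg
CL = 0.693 × Vd / t½ = 0.693 × 1021 / 12 = 58.96 L/h
D = CL × Css × τ / F = 58.96 × 9.88 × 12 / 0.79 = 8848 mg

(a) 10100 mg; (b) 8850 mg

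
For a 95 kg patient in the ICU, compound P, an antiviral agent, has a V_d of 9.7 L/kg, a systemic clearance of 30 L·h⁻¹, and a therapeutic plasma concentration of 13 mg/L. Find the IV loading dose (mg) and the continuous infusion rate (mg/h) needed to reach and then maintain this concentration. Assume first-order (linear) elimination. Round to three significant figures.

Total Vd = 9.7 × 95 = 921.5 L
Loading dose = Vd × C = 921.5 × 13 = 11980 mg
Maintenance infusion rate = CL × Css = 30.00 × 13 = 390.0 mg/h

(a) 12000 mg; (b) 390 mg/h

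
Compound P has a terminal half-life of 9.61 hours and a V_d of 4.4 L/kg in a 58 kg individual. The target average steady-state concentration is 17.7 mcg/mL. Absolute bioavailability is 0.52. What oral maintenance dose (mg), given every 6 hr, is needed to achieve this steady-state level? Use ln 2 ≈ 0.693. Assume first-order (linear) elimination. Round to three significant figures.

Vd = 4.4 L/kg × 58 kg = 255.2 L
k = 0.693/9.61 = 0.07211 h⁻¹, so CL = k·Vd = 0.07211 × 255.2 = 18.40 L/h
D = CL × Css × τ / F = 18.40 × 17.7 × 6 / 0.52 = 3758 mg

3760 mg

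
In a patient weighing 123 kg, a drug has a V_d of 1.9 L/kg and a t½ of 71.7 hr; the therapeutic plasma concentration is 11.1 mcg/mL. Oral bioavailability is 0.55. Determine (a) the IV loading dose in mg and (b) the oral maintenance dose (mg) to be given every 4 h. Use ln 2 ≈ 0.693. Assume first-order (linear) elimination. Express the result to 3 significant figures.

Vd = 1.9 L/kg × 123 kg = 233.7 L
LD = Vd × C = 233.7 × 11.1 = 2594 mg
CL = 0.693 × Vd / t½ = 0.693 × 233.7 / 71.7 = 2.259 L/h
D = CL × Css × τ / F = 2.259 × 11.1 × 4 / 0.55 = 182.4 mg

(a) 2590 mg; (b) 182 mg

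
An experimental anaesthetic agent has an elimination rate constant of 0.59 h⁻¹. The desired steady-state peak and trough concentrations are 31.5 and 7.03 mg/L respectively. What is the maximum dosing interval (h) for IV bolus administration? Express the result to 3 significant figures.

2.54 h

Between IV bolus doses, concentration decays as C = C₀·e^(−kτ), so C_peak/C_trough = e^(kτ).
τ_max = ln(C_peak/C_trough) / k = ln(31.5/7.03) / 0.5900 = 1.500 / 0.5900 = 2.542 h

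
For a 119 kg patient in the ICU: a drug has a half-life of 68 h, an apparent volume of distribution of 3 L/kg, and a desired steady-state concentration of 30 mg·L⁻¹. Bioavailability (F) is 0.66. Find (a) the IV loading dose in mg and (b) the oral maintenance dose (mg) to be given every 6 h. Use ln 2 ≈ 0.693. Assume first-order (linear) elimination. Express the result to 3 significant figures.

(a) 10700 mg; (b) 992 mg

Total Vd = 3 × 119 = 357.0 L
LD = Vd × C = 357.0 × 30 = 10710 mg
CL = 0.693 × Vd / t½ = 0.693 × 357.0 / 68 = 3.638 L/h
D = CL × Css × τ / F = 3.638 × 30 × 6 / 0.66 = 992.2 mg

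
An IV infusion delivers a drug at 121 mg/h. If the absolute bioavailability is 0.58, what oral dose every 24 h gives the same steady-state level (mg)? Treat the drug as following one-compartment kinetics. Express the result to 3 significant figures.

5010 mg

To maintain the same Css, the systemic dosing rate must be unchanged: F·D/τ = infusion rate.
D = rate × τ / F = 121 × 24 / 0.58 = 5007 mg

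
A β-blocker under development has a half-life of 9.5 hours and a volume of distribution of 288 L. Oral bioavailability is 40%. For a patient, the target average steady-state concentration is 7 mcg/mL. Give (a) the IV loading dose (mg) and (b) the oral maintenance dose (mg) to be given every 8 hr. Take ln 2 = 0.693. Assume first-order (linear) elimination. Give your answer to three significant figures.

LD = Vd × C = 288.0 × 7 = 2016 mg
CL = 0.693 × Vd / t½ = 0.693 × 288.0 / 9.5 = 21.01 L/h
D = CL × Css × τ / F = 21.01 × 7 × 8 / 0.4 = 2941 mg

(a) 2020 mg; (b) 2940 mg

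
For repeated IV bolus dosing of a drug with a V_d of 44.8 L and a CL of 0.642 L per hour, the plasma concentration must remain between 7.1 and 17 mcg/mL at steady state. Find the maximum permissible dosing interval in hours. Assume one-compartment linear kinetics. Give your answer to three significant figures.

60.9 h

k = CL / Vd = 0.6420 / 44.80 = 0.01433 h⁻¹
Between IV bolus doses, concentration decays as C = C₀·e^(−kτ), so C_peak/C_trough = e^(kτ).
τ_max = ln(C_peak/C_trough) / k = ln(17/7.1) / 0.01433 = 0.8731 / 0.01433 = 60.93 h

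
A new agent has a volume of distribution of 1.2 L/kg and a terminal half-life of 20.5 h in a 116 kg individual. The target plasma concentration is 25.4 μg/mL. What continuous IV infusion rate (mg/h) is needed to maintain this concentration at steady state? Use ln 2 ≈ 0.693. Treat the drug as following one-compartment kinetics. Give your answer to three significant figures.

120 mg/h

Vd(total) = 116 kg × 1.2 L/kg = 139.2 L
k = 0.693/20.5 = 0.03380 h⁻¹, so CL = k·Vd = 0.03380 × 139.2 = 4.705 L/h
Infusion rate = CL × Css = 4.705 × 25.4 = 119.5 mg/h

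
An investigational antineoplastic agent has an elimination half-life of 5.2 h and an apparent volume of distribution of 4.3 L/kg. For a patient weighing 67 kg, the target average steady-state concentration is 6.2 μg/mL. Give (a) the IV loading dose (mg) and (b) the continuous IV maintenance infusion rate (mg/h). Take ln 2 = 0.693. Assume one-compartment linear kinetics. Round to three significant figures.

Vd = 4.3 L/kg × 67 kg = 288.1 L
LD = Vd × C = 288.1 × 6.2 = 1786 mg
CL = 0.693 × Vd / t½ = 0.693 × 288.1 / 5.2 = 38.39 L/h
Infusion rate = CL × Css = 38.39 × 6.2 = 238.0 mg/h

(a) 1790 mg; (b) 238 mg/h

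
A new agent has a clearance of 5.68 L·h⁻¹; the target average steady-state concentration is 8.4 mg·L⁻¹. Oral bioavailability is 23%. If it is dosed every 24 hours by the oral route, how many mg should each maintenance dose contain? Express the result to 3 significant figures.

D = CL × Css × τ / F = 5.680 × 8.4 × 24 / 0.23 = 4979 mg

4980 mg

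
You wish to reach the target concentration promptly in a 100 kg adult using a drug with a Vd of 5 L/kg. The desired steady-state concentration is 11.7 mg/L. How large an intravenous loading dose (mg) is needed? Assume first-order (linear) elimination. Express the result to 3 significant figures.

Vd(total) = 100 kg × 5 L/kg = 500.0 L
LD = Vd × C = 500.0 × 11.70 = 5850 mg

5850 mg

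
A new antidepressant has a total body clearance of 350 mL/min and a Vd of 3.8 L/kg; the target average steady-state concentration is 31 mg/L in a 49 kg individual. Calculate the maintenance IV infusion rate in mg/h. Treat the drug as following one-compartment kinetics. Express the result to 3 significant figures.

651 mg/h

CL = 350 mL/min × 60/1000 = 21.00 L/h
Rate = CL × Css = 21.00 × 31 = 651.0 mg/h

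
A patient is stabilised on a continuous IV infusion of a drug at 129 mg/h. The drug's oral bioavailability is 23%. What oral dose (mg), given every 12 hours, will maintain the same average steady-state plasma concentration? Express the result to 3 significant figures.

6730 mg

To maintain the same Css, the systemic dosing rate must be unchanged: F·D/τ = infusion rate.
D = rate × τ / F = 129 × 12 / 0.23 = 6730 mg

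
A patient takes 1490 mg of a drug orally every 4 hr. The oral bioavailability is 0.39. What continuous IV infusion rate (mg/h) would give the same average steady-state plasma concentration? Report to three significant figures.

145 mg/h

Equivalent systemic input: infusion rate = F·D/τ.
Rate = 0.39 × 1490 / 4 = 145.3 mg/h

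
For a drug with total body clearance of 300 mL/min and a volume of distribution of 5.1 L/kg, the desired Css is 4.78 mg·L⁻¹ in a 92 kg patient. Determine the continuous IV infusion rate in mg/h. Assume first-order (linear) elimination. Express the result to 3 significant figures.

86.0 mg/h

CL = 300 mL/min × 60/1000 = 18.00 L/h
R₀ = 18.00 × 4.78 = 86.04 mg/h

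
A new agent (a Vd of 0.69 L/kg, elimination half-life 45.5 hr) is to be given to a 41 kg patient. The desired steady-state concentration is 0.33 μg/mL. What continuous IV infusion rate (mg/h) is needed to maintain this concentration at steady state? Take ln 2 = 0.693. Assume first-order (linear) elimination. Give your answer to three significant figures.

Vd = 0.69 L/kg × 41 kg = 28.29 L
CL = 0.693 × Vd / t½ = 0.693 × 28.29 / 45.5 = 0.4309 L/h
Infusion rate = CL × Css = 0.4309 × 0.33 = 0.1422 mg/h

0.142 mg/h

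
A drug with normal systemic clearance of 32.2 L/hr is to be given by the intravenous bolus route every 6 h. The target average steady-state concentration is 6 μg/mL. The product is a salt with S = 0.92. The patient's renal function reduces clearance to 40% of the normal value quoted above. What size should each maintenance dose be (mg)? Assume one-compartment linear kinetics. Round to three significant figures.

Patient clearance = 0.4 × 32.20 = 12.88 L/h
At steady state, dose per interval replaces the amount cleared in that interval: S·D/τ = CL·Css.
D = CL × Css × τ / S = 12.88 × 6 × 6 / 0.92 = 504.0 mg

504 mg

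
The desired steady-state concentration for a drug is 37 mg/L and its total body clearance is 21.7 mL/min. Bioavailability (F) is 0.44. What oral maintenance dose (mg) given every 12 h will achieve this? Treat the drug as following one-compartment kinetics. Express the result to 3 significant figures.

1310 mg

CL = 21.7 mL/min × 60/1000 = 1.302 L/h
At steady state, dose per interval replaces the amount cleared in that interval: F·D/τ = CL·Css.
D = CL × Css × τ / F = 1.302 × 37 × 12 / 0.44 = 1314 mg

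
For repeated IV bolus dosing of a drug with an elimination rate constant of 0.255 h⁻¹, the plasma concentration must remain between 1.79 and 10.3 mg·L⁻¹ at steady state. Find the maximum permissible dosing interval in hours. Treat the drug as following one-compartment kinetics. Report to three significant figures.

Between IV bolus doses, concentration decays as C = C₀·e^(−kτ), so C_peak/C_trough = e^(kτ).
τ_max = ln(C_peak/C_trough) / k = ln(10.3/1.79) / 0.2550 = 1.750 / 0.2550 = 6.863 h

6.86 h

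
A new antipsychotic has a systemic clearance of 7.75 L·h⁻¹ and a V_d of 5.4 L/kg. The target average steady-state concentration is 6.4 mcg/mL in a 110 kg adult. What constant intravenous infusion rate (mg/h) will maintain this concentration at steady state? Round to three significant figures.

49.6 mg/h

Maintenance depends on clearance, not Vd — rate in must match rate out.
R₀ = 7.750 × 6.4 = 49.60 mg/h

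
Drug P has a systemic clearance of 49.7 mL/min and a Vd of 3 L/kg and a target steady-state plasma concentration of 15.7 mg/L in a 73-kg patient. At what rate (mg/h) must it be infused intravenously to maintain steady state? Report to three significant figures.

46.8 mg/h

CL = 49.7 mL/min × 60/1000 = 2.982 L/h
R₀ = 2.982 × 15.7 = 46.82 mg/h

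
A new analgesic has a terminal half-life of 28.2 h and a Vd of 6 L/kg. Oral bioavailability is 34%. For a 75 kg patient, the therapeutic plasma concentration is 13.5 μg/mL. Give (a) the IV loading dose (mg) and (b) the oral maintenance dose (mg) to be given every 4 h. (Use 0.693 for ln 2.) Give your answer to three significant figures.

Vd = 6 L/kg × 75 kg = 450.0 L
LD = Vd × C = 450.0 × 13.5 = 6075 mg
CL = 0.693 × Vd / t½ = 0.693 × 450.0 / 28.2 = 11.06 L/h
D = CL × Css × τ / F = 11.06 × 13.5 × 4 / 0.34 = 1757 mg

(a) 6080 mg; (b) 1760 mg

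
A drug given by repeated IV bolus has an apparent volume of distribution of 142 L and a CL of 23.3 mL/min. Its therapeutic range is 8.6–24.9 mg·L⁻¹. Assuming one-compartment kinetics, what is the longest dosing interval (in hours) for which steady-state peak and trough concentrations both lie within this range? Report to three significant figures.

CL = 23.3 mL/min = 23.3 × 0.06 = 1.398 L/h
k = CL / Vd = 1.398 / 142.0 = 0.009845 h⁻¹
Between IV bolus doses, concentration decays as C = C₀·e^(−kτ), so C_peak/C_trough = e^(kτ).
τ_max = ln(C_peak/C_trough) / k = ln(24.9/8.6) / 0.009845 = 1.063 / 0.009845 = 108.0 h

108 h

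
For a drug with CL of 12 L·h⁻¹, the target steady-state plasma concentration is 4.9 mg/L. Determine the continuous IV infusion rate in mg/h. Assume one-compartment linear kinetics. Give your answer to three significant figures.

58.8 mg/h

Infusion rate = CL · Css = 12.00 L/h × 4.9 mg/L = 58.80 mg/h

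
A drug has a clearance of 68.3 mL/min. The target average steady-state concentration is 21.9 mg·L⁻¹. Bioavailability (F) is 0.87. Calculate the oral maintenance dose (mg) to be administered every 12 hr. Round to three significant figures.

Convert clearance: 68.3 mL/min × 60 min/h ÷ 1000 mL/L = 4.098 L/h
D = CL × Css × τ / F = 4.098 × 21.9 × 12 / 0.87 = 1238 mg

1240 mg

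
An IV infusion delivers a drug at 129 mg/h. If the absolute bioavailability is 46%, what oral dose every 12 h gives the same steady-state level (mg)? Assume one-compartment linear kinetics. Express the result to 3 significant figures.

3370 mg

To maintain the same Css, the systemic dosing rate must be unchanged: F·D/τ = infusion rate.
D = rate × τ / F = 129 × 12 / 0.46 = 3365 mg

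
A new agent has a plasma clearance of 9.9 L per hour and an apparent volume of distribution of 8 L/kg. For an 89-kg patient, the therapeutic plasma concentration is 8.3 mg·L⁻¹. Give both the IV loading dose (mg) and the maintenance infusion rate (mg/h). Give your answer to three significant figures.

Total Vd = 8 × 89 = 712.0 L
Loading: fill Vd to C_target → 712.0 L × 8.3 mg/L = 5910 mg
Maintenance infusion rate = CL × Css = 9.900 × 8.3 = 82.17 mg/h

(a) 5910 mg; (b) 82.2 mg/h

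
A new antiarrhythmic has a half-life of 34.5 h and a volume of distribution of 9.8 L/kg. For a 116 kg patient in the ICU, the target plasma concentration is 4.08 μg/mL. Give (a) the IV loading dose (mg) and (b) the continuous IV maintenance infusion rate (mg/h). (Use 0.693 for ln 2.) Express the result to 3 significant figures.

(a) 4640 mg; (b) 93.2 mg/h

Vd(total) = 116 kg × 9.8 L/kg = 1137 L
LD = Vd × C = 1137 × 4.08 = 4639 mg
CL = 0.693 × Vd / t½ = 0.693 × 1137 / 34.5 = 22.84 L/h
Infusion rate = CL × Css = 22.84 × 4.08 = 93.19 mg/h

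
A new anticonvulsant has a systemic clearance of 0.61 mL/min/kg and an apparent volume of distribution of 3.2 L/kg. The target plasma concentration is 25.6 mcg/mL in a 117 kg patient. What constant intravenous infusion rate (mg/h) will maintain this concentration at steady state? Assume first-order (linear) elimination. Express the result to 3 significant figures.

CL = 0.61 mL/min/kg × 117 kg = 71.37 mL/min = 71.37 × 60/1000 = 4.282 L/h
Rate = CL × Css = 4.282 × 25.6 = 109.6 mg/h

110 mg/h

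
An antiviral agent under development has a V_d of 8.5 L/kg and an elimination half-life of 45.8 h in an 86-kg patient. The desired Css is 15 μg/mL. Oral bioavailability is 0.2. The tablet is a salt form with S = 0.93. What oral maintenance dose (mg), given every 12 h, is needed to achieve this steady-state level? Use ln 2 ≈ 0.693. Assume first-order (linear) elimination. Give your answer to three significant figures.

10700 mg

Vd(total) = 86 kg × 8.5 L/kg = 731.0 L
CL = ln 2 · Vd / t½ = 0.693 × 731.0 / 45.8 = 11.06 L/h
D = CL × Css × τ / F / S = 11.06 × 15 × 12 / 0.2 / 0.93 = 10700 mg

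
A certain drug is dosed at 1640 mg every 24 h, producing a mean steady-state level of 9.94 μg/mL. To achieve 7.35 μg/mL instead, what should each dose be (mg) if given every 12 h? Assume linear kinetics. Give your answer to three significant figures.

606 mg

For first-order elimination, Css ∝ F·D/(CL·τ); F and CL are unchanged, so Css ∝ D/τ.
D₂ = D₁ × (Css,target / Css,current) × (τ₂/τ₁) = 1640 × (7.35/9.94) × (12/24) = 606.3 mg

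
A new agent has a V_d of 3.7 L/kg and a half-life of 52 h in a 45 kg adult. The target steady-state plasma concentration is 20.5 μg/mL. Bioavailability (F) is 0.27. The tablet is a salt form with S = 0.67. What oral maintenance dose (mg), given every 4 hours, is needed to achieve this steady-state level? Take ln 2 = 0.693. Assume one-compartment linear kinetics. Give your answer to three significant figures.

1010 mg

Vd(total) = 45 kg × 3.7 L/kg = 166.5 L
CL = ln 2 · Vd / t½ = 0.693 × 166.5 / 52 = 2.219 L/h
D = CL × Css × τ / F / S = 2.219 × 20.5 × 4 / 0.27 / 0.67 = 1006 mg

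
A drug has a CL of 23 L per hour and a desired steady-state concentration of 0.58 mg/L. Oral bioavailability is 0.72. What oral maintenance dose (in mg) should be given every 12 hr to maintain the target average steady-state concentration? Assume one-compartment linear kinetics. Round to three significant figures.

At steady state, dose per interval replaces the amount cleared in that interval: F·D/τ = CL·Css.
D = CL × Css × τ / F = 23.00 × 0.58 × 12 / 0.72 = 222.3 mg

222 mg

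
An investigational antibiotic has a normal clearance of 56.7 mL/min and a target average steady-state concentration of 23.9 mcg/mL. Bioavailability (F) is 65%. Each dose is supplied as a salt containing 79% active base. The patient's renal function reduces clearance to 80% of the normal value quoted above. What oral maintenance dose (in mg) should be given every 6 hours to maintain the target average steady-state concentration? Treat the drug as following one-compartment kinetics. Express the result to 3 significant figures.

760 mg

CL = 56.7 mL/min × 60/1000 = 3.402 L/h
Patient clearance = 0.8 × 3.402 = 2.722 L/h
D = CL × Css × τ / F / S = 2.722 × 23.9 × 6 / 0.65 / 0.79 = 760.1 mg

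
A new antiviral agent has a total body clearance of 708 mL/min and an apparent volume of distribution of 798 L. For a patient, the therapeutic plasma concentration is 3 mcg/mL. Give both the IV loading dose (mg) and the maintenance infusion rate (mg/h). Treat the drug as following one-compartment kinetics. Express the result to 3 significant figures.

LD = Vd · C_target = 798.0 × 3 = 2394 mg
Convert clearance: 708 mL/min × 60 min/h ÷ 1000 mL/L = 42.48 L/h
Infusion rate = 42.48 L/h × 3 mg/L = 127.4 mg/h

(a) 2390 mg; (b) 127 mg/h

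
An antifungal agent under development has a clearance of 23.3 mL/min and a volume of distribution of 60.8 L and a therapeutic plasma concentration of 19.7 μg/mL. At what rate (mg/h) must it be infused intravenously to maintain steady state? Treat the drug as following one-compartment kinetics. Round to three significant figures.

27.5 mg/h

CL = 23.3 mL/min = 23.3 × 0.06 = 1.398 L/h
R₀ = 1.398 × 19.7 = 27.54 mg/h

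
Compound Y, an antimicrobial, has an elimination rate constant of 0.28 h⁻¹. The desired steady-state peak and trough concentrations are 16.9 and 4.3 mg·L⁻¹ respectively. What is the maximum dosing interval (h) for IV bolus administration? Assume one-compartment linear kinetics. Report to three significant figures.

4.89 h

Between IV bolus doses, concentration decays as C = C₀·e^(−kτ), so C_peak/C_trough = e^(kτ).
τ_max = ln(C_peak/C_trough) / k = ln(16.9/4.3) / 0.2800 = 1.369 / 0.2800 = 4.889 h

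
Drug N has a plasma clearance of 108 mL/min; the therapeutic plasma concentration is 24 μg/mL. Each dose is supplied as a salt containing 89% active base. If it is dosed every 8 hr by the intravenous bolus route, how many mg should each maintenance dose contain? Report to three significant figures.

CL = 108 mL/min = 108 × 0.06 = 6.480 L/h
D = CL × Css × τ / S = 6.480 × 24 × 8 / 0.89 = 1398 mg

1400 mg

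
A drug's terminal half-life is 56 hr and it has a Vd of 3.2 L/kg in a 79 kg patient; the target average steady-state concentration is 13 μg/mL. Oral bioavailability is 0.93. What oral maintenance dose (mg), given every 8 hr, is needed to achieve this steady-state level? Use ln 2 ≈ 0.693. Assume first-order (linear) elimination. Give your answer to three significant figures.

Total Vd = 3.2 × 79 = 252.8 L
CL = ln 2 · Vd / t½ = 0.693 × 252.8 / 56 = 3.128 L/h
D = CL × Css × τ / F = 3.128 × 13 × 8 / 0.93 = 349.8 mg

350 mg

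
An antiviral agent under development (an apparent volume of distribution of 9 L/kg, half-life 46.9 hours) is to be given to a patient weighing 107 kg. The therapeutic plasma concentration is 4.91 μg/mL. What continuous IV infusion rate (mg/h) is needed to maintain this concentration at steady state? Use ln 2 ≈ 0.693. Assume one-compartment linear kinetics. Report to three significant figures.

69.9 mg/h

Vd = 9 L/kg × 107 kg = 963.0 L
k = 0.693/46.9 = 0.01478 h⁻¹, so CL = k·Vd = 0.01478 × 963.0 = 14.23 L/h
Infusion rate = CL × Css = 14.23 × 4.91 = 69.87 mg/h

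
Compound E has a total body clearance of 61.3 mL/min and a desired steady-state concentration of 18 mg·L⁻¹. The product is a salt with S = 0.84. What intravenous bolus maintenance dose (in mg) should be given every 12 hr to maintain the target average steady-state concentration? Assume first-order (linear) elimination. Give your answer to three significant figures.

CL = 61.3 mL/min × 60/1000 = 3.678 L/h
D = CL × Css × τ / S = 3.678 × 18 × 12 / 0.84 = 945.8 mg

946 mg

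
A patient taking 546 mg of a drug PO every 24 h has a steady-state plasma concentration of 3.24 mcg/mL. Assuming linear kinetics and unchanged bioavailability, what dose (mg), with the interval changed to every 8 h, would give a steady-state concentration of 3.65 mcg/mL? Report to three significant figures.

205 mg

For first-order elimination, Css ∝ F·D/(CL·τ); F and CL are unchanged, so Css ∝ D/τ.
D₂ = D₁ × (Css,target / Css,current) × (τ₂/τ₁) = 546 × (3.65/3.24) × (8/24) = 205.0 mg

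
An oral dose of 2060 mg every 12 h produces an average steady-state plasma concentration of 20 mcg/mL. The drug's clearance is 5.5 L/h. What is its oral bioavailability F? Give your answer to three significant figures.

0.641

F·D/τ = CL·Css at steady state → F = CL·Css·τ / D.
F = 5.5 × 20 × 12 / 2060 = 0.641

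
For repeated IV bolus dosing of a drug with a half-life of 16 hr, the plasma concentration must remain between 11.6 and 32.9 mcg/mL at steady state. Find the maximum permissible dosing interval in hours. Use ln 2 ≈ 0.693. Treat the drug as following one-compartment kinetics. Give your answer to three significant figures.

24.1 h

k = 0.693 / t½ = 0.693 / 16 = 0.04331 h⁻¹
Between IV bolus doses, concentration decays as C = C₀·e^(−kτ), so C_peak/C_trough = e^(kτ).
τ_max = ln(C_peak/C_trough) / k = ln(32.9/11.6) / 0.04331 = 1.042 / 0.04331 = 24.06 h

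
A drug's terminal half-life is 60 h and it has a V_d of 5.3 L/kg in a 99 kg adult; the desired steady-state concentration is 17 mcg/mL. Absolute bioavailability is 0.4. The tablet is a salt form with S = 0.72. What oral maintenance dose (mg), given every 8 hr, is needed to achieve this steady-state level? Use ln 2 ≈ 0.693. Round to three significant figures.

2860 mg

Vd = 5.3 L/kg × 99 kg = 524.7 L
k = 0.693/60 = 0.01155 h⁻¹, so CL = k·Vd = 0.01155 × 524.7 = 6.060 L/h
D = CL × Css × τ / F / S = 6.060 × 17 × 8 / 0.4 / 0.72 = 2862 mg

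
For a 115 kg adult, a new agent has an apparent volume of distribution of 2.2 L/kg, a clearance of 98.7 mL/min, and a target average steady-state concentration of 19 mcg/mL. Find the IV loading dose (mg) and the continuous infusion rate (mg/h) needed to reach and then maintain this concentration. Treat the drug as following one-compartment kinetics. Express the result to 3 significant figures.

(a) 4810 mg; (b) 113 mg/h

Vd = 2.2 L/kg × 115 kg = 253.0 L
Loading dose = Vd × C = 253.0 × 19 = 4807 mg
CL = 98.7 mL/min = 98.7 × 0.06 = 5.922 L/h
Maintenance infusion rate = CL × Css = 5.922 × 19 = 112.5 mg/h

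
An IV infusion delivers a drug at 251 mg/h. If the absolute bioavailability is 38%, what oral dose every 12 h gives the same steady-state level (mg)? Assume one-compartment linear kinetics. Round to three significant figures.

7930 mg

To maintain the same Css, the systemic dosing rate must be unchanged: F·D/τ = infusion rate.
D = rate × τ / F = 251 × 12 / 0.38 = 7926 mg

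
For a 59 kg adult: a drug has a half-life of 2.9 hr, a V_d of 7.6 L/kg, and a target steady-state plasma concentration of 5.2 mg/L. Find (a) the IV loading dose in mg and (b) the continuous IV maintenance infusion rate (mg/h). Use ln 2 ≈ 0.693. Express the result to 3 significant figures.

(a) 2330 mg; (b) 557 mg/h

Vd(total) = 59 kg × 7.6 L/kg = 448.4 L
LD = Vd × C = 448.4 × 5.2 = 2332 mg
CL = 0.693 × Vd / t½ = 0.693 × 448.4 / 2.9 = 107.2 L/h
Infusion rate = CL × Css = 107.2 × 5.2 = 557.4 mg/h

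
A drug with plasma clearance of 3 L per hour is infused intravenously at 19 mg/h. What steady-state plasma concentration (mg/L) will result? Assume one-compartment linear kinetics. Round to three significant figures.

Css = rate / CL = 19 / 3.000 = 6.333 mg/L

6.33 mg/L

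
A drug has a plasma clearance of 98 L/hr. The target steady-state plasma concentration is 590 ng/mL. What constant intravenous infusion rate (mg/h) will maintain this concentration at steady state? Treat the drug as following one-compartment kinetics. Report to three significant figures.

57.8 mg/h

C = 590 ng/mL = 0.5900 mg/L
Infusion rate = CL · Css = 98.00 L/h × 0.59 mg/L = 57.82 mg/h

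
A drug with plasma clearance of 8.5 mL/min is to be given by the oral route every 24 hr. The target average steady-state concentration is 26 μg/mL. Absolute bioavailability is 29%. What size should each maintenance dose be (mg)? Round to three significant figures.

1100 mg

CL = 8.5 mL/min = 8.5 × 0.06 = 0.5100 L/h
At steady state, dose per interval replaces the amount cleared in that interval: F·D/τ = CL·Css.
D = CL × Css × τ / F = 0.5100 × 26 × 24 / 0.29 = 1097 mg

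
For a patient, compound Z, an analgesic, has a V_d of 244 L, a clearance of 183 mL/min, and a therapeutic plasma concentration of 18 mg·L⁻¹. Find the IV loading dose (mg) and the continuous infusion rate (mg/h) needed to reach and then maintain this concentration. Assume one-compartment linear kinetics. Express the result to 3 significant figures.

(a) 4390 mg; (b) 198 mg/h

Loading: fill Vd to C_target → 244.0 L × 18 mg/L = 4392 mg
Convert clearance: 183 mL/min × 60 min/h ÷ 1000 mL/L = 10.98 L/h
Infusion rate = 10.98 L/h × 18 mg/L = 197.6 mg/h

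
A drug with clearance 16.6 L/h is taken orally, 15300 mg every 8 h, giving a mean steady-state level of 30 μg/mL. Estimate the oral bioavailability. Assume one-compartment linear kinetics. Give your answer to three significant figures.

0.260

F·D/τ = CL·Css at steady state → F = CL·Css·τ / D.
F = 16.6 × 30 × 8 / 15300 = 0.260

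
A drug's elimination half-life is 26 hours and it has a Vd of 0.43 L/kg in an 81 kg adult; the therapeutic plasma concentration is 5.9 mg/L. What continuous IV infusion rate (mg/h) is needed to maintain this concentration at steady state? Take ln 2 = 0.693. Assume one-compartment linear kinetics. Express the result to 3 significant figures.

5.48 mg/h

Vd(total) = 81 kg × 0.43 L/kg = 34.83 L
CL = ln 2 · Vd / t½ = 0.693 × 34.83 / 26 = 0.9284 L/h
Infusion rate = CL × Css = 0.9284 × 5.9 = 5.478 mg/h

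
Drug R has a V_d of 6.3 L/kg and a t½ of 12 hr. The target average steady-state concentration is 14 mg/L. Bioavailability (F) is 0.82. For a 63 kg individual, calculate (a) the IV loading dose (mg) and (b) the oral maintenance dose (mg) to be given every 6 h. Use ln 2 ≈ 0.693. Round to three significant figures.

Total Vd = 6.3 × 63 = 396.9 L
LD = Vd × C = 396.9 × 14 = 5557 mg
CL = 0.693 × Vd / t½ = 0.693 × 396.9 / 12 = 22.92 L/h
D = CL × Css × τ / F = 22.92 × 14 × 6 / 0.82 = 2348 mg

(a) 5560 mg; (b) 2350 mg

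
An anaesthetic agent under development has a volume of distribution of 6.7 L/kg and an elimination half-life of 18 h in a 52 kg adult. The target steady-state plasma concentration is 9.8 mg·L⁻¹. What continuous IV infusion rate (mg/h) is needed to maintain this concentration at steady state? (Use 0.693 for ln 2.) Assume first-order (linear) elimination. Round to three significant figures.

131 mg/h

Vd = 6.7 L/kg × 52 kg = 348.4 L
CL = 0.693 × Vd / t½ = 0.693 × 348.4 / 18 = 13.41 L/h
Infusion rate = CL × Css = 13.41 × 9.8 = 131.4 mg/h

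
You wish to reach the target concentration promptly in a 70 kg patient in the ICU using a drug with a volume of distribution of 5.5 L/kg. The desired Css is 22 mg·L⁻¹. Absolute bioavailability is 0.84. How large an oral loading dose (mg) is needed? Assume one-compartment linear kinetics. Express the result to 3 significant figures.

Total Vd = 5.5 × 70 = 385.0 L
The loading dose fills Vd to the target concentration.
LD = Vd × C / F = 385.0 × 22.00 / 0.84 = 10080 mg

10100 mg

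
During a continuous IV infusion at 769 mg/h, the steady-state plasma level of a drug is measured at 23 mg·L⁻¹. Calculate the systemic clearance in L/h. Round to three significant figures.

33.4 L/h

At steady state, infusion rate = CL × Css, so CL = rate / Css.
CL = 769 / 23 = 33.43 L/h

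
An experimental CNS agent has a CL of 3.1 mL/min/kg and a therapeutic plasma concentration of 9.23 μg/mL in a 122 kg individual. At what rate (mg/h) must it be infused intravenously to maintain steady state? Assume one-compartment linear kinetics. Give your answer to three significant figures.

CL = 3.1 mL/min/kg × 122 kg = 378.2 mL/min = 378.2 × 60/1000 = 22.69 L/h
At steady state, infusion rate equals elimination rate: rate in = CL × Css.
Rate = CL × Css = 22.69 × 9.23 = 209.4 mg/h

209 mg/h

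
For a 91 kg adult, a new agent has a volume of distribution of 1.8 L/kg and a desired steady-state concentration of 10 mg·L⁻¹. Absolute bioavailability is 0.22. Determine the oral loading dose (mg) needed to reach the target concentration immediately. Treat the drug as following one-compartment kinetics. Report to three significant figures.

Vd(total) = 91 kg × 1.8 L/kg = 163.8 L
The loading dose fills Vd to the target concentration.
LD = Vd × C / F = 163.8 × 10.00 / 0.22 = 7445 mg

7450 mg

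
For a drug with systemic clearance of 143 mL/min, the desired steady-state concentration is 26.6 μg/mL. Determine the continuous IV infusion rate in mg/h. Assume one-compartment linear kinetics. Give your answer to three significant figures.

Convert clearance: 143 mL/min × 60 min/h ÷ 1000 mL/L = 8.580 L/h
At steady state, infusion rate equals elimination rate: rate in = CL × Css.
Rate = CL × Css = 8.580 × 26.6 = 228.2 mg/h

228 mg/h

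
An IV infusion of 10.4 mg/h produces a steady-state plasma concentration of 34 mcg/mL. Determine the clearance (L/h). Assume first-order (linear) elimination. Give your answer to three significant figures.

At steady state, infusion rate = CL × Css, so CL = rate / Css.
CL = 10.4 / 34 = 0.3059 L/h

0.306 L/h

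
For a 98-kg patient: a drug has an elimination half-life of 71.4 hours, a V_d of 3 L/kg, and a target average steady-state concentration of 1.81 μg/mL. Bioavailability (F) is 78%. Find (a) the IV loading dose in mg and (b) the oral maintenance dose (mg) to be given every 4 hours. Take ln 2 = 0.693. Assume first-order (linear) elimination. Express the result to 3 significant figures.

(a) 532 mg; (b) 26.5 mg

Total Vd = 3 × 98 = 294.0 L
LD = Vd × C = 294.0 × 1.81 = 532.1 mg
CL = 0.693 × Vd / t½ = 0.693 × 294.0 / 71.4 = 2.854 L/h
D = CL × Css × τ / F = 2.854 × 1.81 × 4 / 0.78 = 26.49 mg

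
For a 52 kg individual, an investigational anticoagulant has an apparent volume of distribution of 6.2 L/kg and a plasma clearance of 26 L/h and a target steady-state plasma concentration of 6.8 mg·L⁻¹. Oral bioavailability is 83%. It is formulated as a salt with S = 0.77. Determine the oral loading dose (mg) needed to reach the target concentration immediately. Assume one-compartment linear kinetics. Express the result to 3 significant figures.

Vd(total) = 52 kg × 6.2 L/kg = 322.4 L
The loading dose fills Vd to the target concentration.
LD = Vd × C / F / S = 322.4 × 6.800 / 0.83 / 0.77 = 3430 mg

3430 mg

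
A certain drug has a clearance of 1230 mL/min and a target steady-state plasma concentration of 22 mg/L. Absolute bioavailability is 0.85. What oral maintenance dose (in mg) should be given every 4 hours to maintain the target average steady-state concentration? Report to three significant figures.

7640 mg

Convert clearance: 1230 mL/min × 60 min/h ÷ 1000 mL/L = 73.80 L/h
D = CL × Css × τ / F = 73.80 × 22 × 4 / 0.85 = 7640 mg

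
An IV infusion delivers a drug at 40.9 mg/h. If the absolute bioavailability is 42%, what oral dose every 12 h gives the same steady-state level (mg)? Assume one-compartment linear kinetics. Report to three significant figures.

1170 mg

To maintain the same Css, the systemic dosing rate must be unchanged: F·D/τ = infusion rate.
D = rate × τ / F = 40.9 × 12 / 0.42 = 1169 mg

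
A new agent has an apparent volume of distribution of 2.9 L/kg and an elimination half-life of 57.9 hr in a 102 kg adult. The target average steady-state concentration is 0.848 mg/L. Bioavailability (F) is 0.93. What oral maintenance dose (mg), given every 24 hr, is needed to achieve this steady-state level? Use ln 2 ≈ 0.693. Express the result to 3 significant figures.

Vd(total) = 102 kg × 2.9 L/kg = 295.8 L
CL = 0.693 × Vd / t½ = 0.693 × 295.8 / 57.9 = 3.540 L/h
D = CL × Css × τ / F = 3.540 × 0.848 × 24 / 0.93 = 77.47 mg

77.5 mg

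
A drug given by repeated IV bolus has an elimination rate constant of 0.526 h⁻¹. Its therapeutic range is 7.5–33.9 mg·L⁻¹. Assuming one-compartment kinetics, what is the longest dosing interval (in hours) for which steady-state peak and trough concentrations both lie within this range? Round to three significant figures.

2.87 h

Between IV bolus doses, concentration decays as C = C₀·e^(−kτ), so C_peak/C_trough = e^(kτ).
τ_max = ln(C_peak/C_trough) / k = ln(33.9/7.5) / 0.5260 = 1.509 / 0.5260 = 2.869 h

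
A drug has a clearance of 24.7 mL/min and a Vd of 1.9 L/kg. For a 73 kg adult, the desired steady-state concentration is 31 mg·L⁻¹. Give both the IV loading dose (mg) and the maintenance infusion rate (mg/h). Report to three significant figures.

(a) 4300 mg; (b) 45.9 mg/h

Vd = 1.9 L/kg × 73 kg = 138.7 L
Loading: fill Vd to C_target → 138.7 L × 31 mg/L = 4300 mg
CL = 24.7 mL/min = 24.7 × 0.06 = 1.482 L/h
Maintenance infusion rate = CL × Css = 1.482 × 31 = 45.94 mg/h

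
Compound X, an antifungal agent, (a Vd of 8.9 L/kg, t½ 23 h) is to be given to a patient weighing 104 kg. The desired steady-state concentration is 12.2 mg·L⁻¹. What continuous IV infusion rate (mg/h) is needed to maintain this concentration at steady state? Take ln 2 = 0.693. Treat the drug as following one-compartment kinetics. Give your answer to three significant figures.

Vd = 8.9 L/kg × 104 kg = 925.6 L
CL = 0.693 × Vd / t½ = 0.693 × 925.6 / 23 = 27.89 L/h
Infusion rate = CL × Css = 27.89 × 12.2 = 340.3 mg/h

340 mg/h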